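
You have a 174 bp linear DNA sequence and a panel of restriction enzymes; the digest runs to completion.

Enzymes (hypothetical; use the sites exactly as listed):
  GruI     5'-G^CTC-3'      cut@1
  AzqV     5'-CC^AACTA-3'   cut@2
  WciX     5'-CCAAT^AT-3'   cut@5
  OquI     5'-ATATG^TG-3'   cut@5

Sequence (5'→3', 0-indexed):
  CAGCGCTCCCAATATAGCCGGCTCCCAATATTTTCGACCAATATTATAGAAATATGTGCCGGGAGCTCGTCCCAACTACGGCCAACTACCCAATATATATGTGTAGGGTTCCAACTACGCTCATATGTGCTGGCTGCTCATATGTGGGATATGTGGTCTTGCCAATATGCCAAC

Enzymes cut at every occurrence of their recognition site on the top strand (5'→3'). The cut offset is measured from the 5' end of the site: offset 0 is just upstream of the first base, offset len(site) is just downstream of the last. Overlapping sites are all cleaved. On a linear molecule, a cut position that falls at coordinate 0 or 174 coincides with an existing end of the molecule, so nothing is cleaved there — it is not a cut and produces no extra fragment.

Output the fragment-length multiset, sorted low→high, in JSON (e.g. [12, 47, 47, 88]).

Site scan:
  GruI GCTC/1: at [4, 20, 64, 118, 135] ⇒ [5, 21, 65, 119, 136]
  AzqV CCAACTA/2: at [71, 81, 110] ⇒ [73, 83, 112]
  WciX CCAATAT/5: at [8, 24, 37, 89, 161] ⇒ [13, 29, 42, 94, 166]
  OquI ATATGTG/5: at [51, 96, 122, 139, 148] ⇒ [56, 101, 127, 144, 153]

All cut coordinates (distinct, sorted): [5, 13, 21, 29, 42, 56, 65, 73, 83, 94, 101, 112, 119, 127, 136, 144, 153, 166]

Fragment lengths:
  [0,5): 5 bp
  [5,13): 8 bp
  [13,21): 8 bp
  [21,29): 8 bp
  [29,42): 13 bp
  [42,56): 14 bp
  [56,65): 9 bp
  [65,73): 8 bp
  [73,83): 10 bp
  [83,94): 11 bp
  [94,101): 7 bp
  [101,112): 11 bp
  [112,119): 7 bp
  [119,127): 8 bp
  [127,136): 9 bp
  [136,144): 8 bp
  [144,153): 9 bp
  [153,166): 13 bp
  [166,174): 8 bp

[5,7,7,8,8,8,8,8,8,8,9,9,9,10,11,11,13,13,14]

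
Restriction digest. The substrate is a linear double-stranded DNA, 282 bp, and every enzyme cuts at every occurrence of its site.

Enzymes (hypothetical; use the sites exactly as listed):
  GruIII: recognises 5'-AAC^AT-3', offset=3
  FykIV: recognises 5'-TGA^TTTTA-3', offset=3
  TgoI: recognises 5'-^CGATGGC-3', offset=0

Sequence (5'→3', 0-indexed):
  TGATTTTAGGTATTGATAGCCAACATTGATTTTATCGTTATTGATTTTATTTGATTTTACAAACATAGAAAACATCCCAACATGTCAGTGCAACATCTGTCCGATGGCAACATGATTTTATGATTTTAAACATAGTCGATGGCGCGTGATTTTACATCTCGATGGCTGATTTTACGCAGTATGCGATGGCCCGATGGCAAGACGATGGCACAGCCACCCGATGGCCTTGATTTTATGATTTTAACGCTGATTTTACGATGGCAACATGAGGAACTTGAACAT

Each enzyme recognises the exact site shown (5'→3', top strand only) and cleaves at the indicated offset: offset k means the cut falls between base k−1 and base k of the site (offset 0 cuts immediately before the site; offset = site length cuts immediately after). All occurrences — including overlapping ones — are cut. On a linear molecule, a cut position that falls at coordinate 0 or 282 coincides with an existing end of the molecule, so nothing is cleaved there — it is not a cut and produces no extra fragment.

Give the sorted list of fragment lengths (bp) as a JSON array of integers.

Scan for sites:
  GruIII AACAT/3: at [21, 61, 70, 78, 91, 108, 128, 262, 277] ⇒ [24, 64, 73, 81, 94, 111, 131, 265, 280]
  FykIV TGATTTTA/3: at [0, 26, 41, 51, 112, 120, 146, 166, 227, 235, 247] ⇒ [3, 29, 44, 54, 115, 123, 149, 169, 230, 238, 250]
  TgoI CGATGGC/0: at [101, 136, 159, 183, 191, 202, 218, 255] ⇒ [101, 136, 159, 183, 191, 202, 218, 255]

All cut coordinates (distinct, sorted): [3, 24, 29, 44, 54, 64, 73, 81, 94, 101, 111, 115, 123, 131, 136, 149, 159, 169, 183, 191, 202, 218, 230, 238, 250, 255, 265, 280]

Fragments:
  [0,3): 3 bp
  [3,24): 21 bp
  [24,29): 5 bp
  [29,44): 15 bp
  [44,54): 10 bp
  [54,64): 10 bp
  [64,73): 9 bp
  [73,81): 8 bp
  [81,94): 13 bp
  [94,101): 7 bp
  [101,111): 10 bp
  [111,115): 4 bp
  [115,123): 8 bp
  [123,131): 8 bp
  [131,136): 5 bp
  [136,149): 13 bp
  [149,159): 10 bp
  [159,169): 10 bp
  [169,183): 14 bp
  [183,191): 8 bp
  [191,202): 11 bp
  [202,218): 16 bp
  [218,230): 12 bp
  [230,238): 8 bp
  [238,250): 12 bp
  [250,255): 5 bp
  [255,265): 10 bp
  [265,280): 15 bp
  [280,282): 2 bp

[2,3,4,5,5,5,7,8,8,8,8,8,9,10,10,10,10,10,10,11,12,12,13,13,14,15,15,16,21]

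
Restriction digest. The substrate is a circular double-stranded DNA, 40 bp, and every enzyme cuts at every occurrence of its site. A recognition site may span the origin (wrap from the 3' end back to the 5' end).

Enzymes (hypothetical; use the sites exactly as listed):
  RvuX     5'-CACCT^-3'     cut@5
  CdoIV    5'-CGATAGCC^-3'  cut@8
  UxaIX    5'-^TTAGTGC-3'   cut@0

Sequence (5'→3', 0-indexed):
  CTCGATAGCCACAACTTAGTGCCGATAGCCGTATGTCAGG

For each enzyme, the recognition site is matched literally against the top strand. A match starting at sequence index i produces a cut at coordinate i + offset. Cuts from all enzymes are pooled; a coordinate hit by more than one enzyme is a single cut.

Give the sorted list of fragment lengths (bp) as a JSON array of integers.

Per-enzyme occurrences:
  RvuX (CACCT, off=5): no sites
  CdoIV (CGATAGCC, off=8): starts [2, 22] → cuts [10, 30]
  UxaIX (TTAGTGC, off=0): starts [15] → cuts [15]

Pooled cuts: [10, 15, 30]

Fragments:
  10→15: 5 bp
  15→30: 15 bp
  30→10 (wrap): 40-30+10 = 20 bp

[5,15,20]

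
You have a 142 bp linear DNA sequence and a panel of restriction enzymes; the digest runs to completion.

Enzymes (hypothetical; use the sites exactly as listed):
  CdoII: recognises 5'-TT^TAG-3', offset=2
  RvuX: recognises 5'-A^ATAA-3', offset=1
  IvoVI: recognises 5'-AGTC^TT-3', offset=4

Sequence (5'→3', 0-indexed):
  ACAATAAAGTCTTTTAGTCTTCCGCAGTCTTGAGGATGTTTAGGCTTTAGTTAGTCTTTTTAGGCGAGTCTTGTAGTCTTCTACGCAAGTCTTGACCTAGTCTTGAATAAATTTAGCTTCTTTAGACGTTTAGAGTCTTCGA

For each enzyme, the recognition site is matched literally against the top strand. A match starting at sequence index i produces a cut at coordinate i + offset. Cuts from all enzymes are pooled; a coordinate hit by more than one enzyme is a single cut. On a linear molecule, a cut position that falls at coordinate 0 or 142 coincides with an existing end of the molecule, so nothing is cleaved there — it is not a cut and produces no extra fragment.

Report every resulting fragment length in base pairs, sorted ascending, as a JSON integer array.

[3,3,4,4,5,5,7,7,7,8,8,8,9,9,10,10,11,11,13]

Per-enzyme occurrences:
  CdoII (TTTAG, off=2): starts [12, 38, 45, 58, 111, 120, 128] → cuts [14, 40, 47, 60, 113, 122, 130]
  RvuX (AATAA, off=1): starts [2, 105] → cuts [3, 106]
  IvoVI (AGTCTT, off=4): starts [7, 15, 25, 52, 66, 74, 87, 98, 133] → cuts [11, 19, 29, 56, 70, 78, 91, 102, 137]

All cut coordinates (distinct, sorted): [3, 11, 14, 19, 29, 40, 47, 56, 60, 70, 78, 91, 102, 106, 113, 122, 130, 137]

Fragment lengths:
  [0,3): 3 bp
  [3,11): 8 bp
  [11,14): 3 bp
  [14,19): 5 bp
  [19,29): 10 bp
  [29,40): 11 bp
  [40,47): 7 bp
  [47,56): 9 bp
  [56,60): 4 bp
  [60,70): 10 bp
  [70,78): 8 bp
  [78,91): 13 bp
  [91,102): 11 bp
  [102,106): 4 bp
  [106,113): 7 bp
  [113,122): 9 bp
  [122,130): 8 bp
  [130,137): 7 bp
  [137,142): 5 bp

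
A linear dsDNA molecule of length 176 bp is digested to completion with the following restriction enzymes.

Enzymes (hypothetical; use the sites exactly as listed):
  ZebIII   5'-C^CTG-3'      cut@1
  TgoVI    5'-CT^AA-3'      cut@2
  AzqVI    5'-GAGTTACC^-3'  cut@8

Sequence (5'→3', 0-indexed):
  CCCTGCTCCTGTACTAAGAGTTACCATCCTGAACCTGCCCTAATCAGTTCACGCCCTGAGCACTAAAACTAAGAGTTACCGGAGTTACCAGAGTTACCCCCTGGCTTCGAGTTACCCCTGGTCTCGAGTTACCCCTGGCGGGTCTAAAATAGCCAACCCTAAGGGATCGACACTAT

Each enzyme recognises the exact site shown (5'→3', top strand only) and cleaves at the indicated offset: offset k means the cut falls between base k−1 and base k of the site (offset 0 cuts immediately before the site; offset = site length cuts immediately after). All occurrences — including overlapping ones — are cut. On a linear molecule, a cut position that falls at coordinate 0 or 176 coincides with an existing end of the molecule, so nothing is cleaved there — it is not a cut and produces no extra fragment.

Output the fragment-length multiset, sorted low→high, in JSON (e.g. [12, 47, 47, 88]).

[1,1,2,2,3,6,6,6,7,7,9,9,9,10,10,11,14,15,16,16,16]

Scan for sites:
  ZebIII CCTG/1: at [1, 7, 27, 33, 54, 99, 116, 133] ⇒ [2, 8, 28, 34, 55, 100, 117, 134]
  TgoVI CTAA/2: at [13, 39, 62, 68, 143, 158] ⇒ [15, 41, 64, 70, 145, 160]
  AzqVI GAGTTACC/8: at [17, 72, 81, 90, 108, 125] ⇒ [25, 80, 89, 98, 116, 133]

All cut coordinates (distinct, sorted): [2, 8, 15, 25, 28, 34, 41, 55, 64, 70, 80, 89, 98, 100, 116, 117, 133, 134, 145, 160]

Fragments:
  [0,2): 2 bp
  [2,8): 6 bp
  [8,15): 7 bp
  [15,25): 10 bp
  [25,28): 3 bp
  [28,34): 6 bp
  [34,41): 7 bp
  [41,55): 14 bp
  [55,64): 9 bp
  [64,70): 6 bp
  [70,80): 10 bp
  [80,89): 9 bp
  [89,98): 9 bp
  [98,100): 2 bp
  [100,116): 16 bp
  [116,117): 1 bp
  [117,133): 16 bp
  [133,134): 1 bp
  [134,145): 11 bp
  [145,160): 15 bp
  [160,176): 16 bp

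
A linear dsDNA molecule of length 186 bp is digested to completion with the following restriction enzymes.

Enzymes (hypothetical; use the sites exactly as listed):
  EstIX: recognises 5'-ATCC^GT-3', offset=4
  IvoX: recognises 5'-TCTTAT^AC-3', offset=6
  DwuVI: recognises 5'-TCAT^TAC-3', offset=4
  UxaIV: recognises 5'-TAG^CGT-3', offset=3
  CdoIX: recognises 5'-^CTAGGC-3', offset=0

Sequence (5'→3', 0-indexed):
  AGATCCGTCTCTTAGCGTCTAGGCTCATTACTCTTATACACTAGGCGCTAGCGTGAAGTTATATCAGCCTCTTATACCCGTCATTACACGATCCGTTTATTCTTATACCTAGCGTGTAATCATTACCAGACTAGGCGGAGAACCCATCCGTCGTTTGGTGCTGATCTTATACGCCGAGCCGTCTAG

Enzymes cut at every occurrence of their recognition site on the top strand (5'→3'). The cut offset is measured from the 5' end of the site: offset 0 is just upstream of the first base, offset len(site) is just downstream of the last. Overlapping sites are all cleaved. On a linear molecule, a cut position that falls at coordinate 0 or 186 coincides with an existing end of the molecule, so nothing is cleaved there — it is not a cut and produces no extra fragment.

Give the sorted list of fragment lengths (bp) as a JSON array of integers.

Scan for sites:
  EstIX ATCCGT/4: at [2, 90, 145] ⇒ [6, 94, 149]
  IvoX TCTTATAC/6: at [31, 69, 100, 164] ⇒ [37, 75, 106, 170]
  DwuVI TCATTAC/4: at [24, 80, 119] ⇒ [28, 84, 123]
  UxaIV TAGCGT/3: at [12, 48, 109] ⇒ [15, 51, 112]
  CdoIX CTAGGC/0: at [18, 40, 130] ⇒ [18, 40, 130]

Pooled cuts: [6, 15, 18, 28, 37, 40, 51, 75, 84, 94, 106, 112, 123, 130, 149, 170]

Fragment lengths:
  [0,6): 6 bp
  [6,15): 9 bp
  [15,18): 3 bp
  [18,28): 10 bp
  [28,37): 9 bp
  [37,40): 3 bp
  [40,51): 11 bp
  [51,75): 24 bp
  [75,84): 9 bp
  [84,94): 10 bp
  [94,106): 12 bp
  [106,112): 6 bp
  [112,123): 11 bp
  [123,130): 7 bp
  [130,149): 19 bp
  [149,170): 21 bp
  [170,186): 16 bp

[3,3,6,6,7,9,9,9,10,10,11,11,12,16,19,21,24]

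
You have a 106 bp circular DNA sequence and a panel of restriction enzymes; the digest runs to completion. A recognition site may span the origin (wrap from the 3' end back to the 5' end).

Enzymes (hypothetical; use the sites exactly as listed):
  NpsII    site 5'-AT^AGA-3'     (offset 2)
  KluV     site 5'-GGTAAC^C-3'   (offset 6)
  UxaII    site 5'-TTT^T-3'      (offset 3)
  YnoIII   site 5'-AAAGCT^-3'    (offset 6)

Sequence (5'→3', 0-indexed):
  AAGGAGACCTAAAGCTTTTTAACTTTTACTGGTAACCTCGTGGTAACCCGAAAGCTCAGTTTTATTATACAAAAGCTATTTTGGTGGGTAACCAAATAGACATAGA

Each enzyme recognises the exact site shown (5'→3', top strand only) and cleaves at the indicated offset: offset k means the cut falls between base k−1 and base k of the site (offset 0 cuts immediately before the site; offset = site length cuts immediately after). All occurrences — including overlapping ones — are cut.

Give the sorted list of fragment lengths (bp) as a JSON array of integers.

[1,2,4,5,6,6,7,9,10,11,11,15,19]

Per-enzyme occurrences:
  NpsII ATAGA/2: at [95, 101] ⇒ [97, 103]
  KluV GGTAACC/6: at [30, 41, 86] ⇒ [36, 47, 92]
  UxaII TTTT/3: at [15, 16, 23, 59, 78] ⇒ [18, 19, 26, 62, 81]
  YnoIII AAAGCT/6: at [10, 50, 71] ⇒ [16, 56, 77]

Pooled cuts: [16, 18, 19, 26, 36, 47, 56, 62, 77, 81, 92, 97, 103]

Fragments:
  16→18: 2 bp
  18→19: 1 bp
  19→26: 7 bp
  26→36: 10 bp
  36→47: 11 bp
  47→56: 9 bp
  56→62: 6 bp
  62→77: 15 bp
  77→81: 4 bp
  81→92: 11 bp
  92→97: 5 bp
  97→103: 6 bp
  103→16 (wrap): 106-103+16 = 19 bp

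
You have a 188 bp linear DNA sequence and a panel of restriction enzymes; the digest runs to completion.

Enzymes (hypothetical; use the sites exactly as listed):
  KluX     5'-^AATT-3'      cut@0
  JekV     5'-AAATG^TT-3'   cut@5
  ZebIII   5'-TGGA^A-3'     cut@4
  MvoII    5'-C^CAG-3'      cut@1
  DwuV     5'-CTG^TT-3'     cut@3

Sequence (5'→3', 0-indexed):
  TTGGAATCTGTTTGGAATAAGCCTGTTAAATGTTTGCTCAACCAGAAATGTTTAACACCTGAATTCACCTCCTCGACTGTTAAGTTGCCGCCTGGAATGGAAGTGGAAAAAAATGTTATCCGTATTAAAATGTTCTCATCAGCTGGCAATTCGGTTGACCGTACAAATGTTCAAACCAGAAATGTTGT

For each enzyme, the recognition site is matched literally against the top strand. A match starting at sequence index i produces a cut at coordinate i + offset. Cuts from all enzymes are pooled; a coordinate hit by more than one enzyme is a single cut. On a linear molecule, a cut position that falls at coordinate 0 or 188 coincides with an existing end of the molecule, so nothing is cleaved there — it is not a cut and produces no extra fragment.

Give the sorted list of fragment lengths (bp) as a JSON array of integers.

[4,5,5,5,6,6,7,7,8,8,8,9,10,11,15,17,17,18,22]

Site scan:
  KluX (AATT, off=0): starts [61, 147] → cuts [61, 147]
  JekV (AAATGTT, off=5): starts [27, 45, 110, 127, 164, 179] → cuts [32, 50, 115, 132, 169, 184]
  ZebIII (TGGAA, off=4): starts [1, 12, 92, 97, 103] → cuts [5, 16, 96, 101, 107]
  MvoII (CCAG, off=1): starts [41, 175] → cuts [42, 176]
  DwuV (CTGTT, off=3): starts [7, 22, 76] → cuts [10, 25, 79]

All cut coordinates (distinct, sorted): [5, 10, 16, 25, 32, 42, 50, 61, 79, 96, 101, 107, 115, 132, 147, 169, 176, 184]

Fragments:
  [0,5): 5 bp
  [5,10): 5 bp
  [10,16): 6 bp
  [16,25): 9 bp
  [25,32): 7 bp
  [32,42): 10 bp
  [42,50): 8 bp
  [50,61): 11 bp
  [61,79): 18 bp
  [79,96): 17 bp
  [96,101): 5 bp
  [101,107): 6 bp
  [107,115): 8 bp
  [115,132): 17 bp
  [132,147): 15 bp
  [147,169): 22 bp
  [169,176): 7 bp
  [176,184): 8 bp
  [184,188): 4 bp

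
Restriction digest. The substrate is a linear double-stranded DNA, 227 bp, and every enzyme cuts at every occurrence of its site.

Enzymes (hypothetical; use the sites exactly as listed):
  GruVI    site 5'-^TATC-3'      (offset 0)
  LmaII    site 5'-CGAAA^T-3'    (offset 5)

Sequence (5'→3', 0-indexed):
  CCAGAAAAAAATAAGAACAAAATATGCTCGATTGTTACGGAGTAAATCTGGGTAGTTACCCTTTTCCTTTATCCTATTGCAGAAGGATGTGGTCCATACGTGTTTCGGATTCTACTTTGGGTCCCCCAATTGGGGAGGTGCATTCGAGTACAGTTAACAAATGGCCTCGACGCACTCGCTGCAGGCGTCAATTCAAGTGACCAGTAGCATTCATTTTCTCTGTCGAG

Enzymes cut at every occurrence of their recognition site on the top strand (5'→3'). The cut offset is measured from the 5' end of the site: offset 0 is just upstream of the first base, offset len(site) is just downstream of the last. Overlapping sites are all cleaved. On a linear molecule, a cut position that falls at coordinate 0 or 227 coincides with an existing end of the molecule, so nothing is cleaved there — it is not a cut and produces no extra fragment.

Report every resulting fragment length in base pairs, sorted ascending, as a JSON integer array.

Site scan:
  GruVI TATC/0: at [69] ⇒ [69]
  LmaII (CGAAAT, off=5): no sites

Pooled cuts: [69]

Fragment lengths:
  [0,69): 69 bp
  [69,227): 158 bp

[69,158]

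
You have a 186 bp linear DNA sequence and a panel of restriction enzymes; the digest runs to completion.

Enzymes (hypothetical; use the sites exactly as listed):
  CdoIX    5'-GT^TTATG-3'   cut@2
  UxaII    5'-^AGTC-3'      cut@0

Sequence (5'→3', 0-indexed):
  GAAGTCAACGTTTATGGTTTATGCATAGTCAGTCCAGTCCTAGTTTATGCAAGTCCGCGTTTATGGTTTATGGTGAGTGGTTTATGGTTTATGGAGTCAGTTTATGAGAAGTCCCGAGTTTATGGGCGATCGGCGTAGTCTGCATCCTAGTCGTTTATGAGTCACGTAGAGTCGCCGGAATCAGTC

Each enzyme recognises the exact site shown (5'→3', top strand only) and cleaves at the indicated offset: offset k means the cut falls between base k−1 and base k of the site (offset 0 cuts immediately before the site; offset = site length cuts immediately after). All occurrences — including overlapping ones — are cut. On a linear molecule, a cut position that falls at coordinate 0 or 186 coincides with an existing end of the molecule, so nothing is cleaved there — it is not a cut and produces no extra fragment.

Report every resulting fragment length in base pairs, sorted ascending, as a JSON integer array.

Scan for sites:
  CdoIX GTTTATG/2: at [9, 16, 42, 58, 65, 79, 86, 99, 117, 152] ⇒ [11, 18, 44, 60, 67, 81, 88, 101, 119, 154]
  UxaII AGTC/0: at [2, 26, 30, 35, 51, 94, 109, 136, 148, 159, 169, 182] ⇒ [2, 26, 30, 35, 51, 94, 109, 136, 148, 159, 169, 182]

Pooled cuts: [2, 11, 18, 26, 30, 35, 44, 51, 60, 67, 81, 88, 94, 101, 109, 119, 136, 148, 154, 159, 169, 182]

Fragment lengths:
  [0,2): 2 bp
  [2,11): 9 bp
  [11,18): 7 bp
  [18,26): 8 bp
  [26,30): 4 bp
  [30,35): 5 bp
  [35,44): 9 bp
  [44,51): 7 bp
  [51,60): 9 bp
  [60,67): 7 bp
  [67,81): 14 bp
  [81,88): 7 bp
  [88,94): 6 bp
  [94,101): 7 bp
  [101,109): 8 bp
  [109,119): 10 bp
  [119,136): 17 bp
  [136,148): 12 bp
  [148,154): 6 bp
  [154,159): 5 bp
  [159,169): 10 bp
  [169,182): 13 bp
  [182,186): 4 bp

[2,4,4,5,5,6,6,7,7,7,7,7,8,8,9,9,9,10,10,12,13,14,17]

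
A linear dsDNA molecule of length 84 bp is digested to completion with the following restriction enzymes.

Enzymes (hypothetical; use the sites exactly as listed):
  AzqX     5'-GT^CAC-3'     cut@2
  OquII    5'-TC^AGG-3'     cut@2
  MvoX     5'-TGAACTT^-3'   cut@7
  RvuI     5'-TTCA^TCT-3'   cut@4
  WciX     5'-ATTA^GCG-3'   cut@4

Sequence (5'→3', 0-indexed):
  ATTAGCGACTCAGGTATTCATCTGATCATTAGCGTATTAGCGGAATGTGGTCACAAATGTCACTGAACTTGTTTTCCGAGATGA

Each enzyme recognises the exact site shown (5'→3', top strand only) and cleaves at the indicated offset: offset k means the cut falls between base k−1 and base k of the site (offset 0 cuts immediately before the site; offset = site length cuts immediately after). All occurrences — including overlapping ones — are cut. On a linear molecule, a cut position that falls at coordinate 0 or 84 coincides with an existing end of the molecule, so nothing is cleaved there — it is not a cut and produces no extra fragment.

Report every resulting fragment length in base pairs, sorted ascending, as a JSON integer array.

Site scan:
  AzqX GTCAC/2: at [49, 58] ⇒ [51, 60]
  OquII TCAGG/2: at [9] ⇒ [11]
  MvoX TGAACTT/7: at [63] ⇒ [70]
  RvuI TTCATCT/4: at [16] ⇒ [20]
  WciX ATTAGCG/4: at [0, 27, 35] ⇒ [4, 31, 39]

Pooled cuts: [4, 11, 20, 31, 39, 51, 60, 70]

Fragments:
  [0,4): 4 bp
  [4,11): 7 bp
  [11,20): 9 bp
  [20,31): 11 bp
  [31,39): 8 bp
  [39,51): 12 bp
  [51,60): 9 bp
  [60,70): 10 bp
  [70,84): 14 bp

[4,7,8,9,9,10,11,12,14]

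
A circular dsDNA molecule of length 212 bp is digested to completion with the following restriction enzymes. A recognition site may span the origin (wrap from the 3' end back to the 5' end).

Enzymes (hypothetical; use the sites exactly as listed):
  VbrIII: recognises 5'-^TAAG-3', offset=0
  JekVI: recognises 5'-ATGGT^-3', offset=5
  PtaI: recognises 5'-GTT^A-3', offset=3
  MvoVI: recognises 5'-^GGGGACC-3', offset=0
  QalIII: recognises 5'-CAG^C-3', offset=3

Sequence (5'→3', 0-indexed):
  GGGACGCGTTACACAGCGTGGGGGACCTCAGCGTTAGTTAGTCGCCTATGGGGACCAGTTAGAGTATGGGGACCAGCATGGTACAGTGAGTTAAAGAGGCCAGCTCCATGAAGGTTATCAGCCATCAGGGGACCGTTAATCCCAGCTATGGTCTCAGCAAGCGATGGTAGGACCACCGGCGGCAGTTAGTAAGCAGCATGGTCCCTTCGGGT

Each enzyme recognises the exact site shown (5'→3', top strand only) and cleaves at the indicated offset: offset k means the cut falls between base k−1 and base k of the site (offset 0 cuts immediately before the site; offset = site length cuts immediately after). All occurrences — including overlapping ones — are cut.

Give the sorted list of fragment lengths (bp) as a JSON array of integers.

[2,4,4,4,5,5,6,6,6,6,7,7,7,8,9,10,10,10,11,11,11,11,13,19,20]

Per-enzyme occurrences:
  VbrIII TAAG/0: at [189] ⇒ [189]
  JekVI ATGGT/5: at [77, 147, 163, 197] ⇒ [82, 152, 168, 202]
  PtaI GTTA/3: at [7, 32, 36, 57, 89, 113, 134, 184] ⇒ [10, 35, 39, 60, 92, 116, 137, 187]
  MvoVI GGGGACC/0: at [20, 49, 67, 127] ⇒ [20, 49, 67, 127]
  QalIII CAGC/3: at [13, 28, 73, 100, 118, 142, 154, 193] ⇒ [16, 31, 76, 103, 121, 145, 157, 196]

All cut coordinates (distinct, sorted): [10, 16, 20, 31, 35, 39, 49, 60, 67, 76, 82, 92, 103, 116, 121, 127, 137, 145, 152, 157, 168, 187, 189, 196, 202]

Fragment lengths:
  10→16: 6 bp
  16→20: 4 bp
  20→31: 11 bp
  31→35: 4 bp
  35→39: 4 bp
  39→49: 10 bp
  49→60: 11 bp
  60→67: 7 bp
  67→76: 9 bp
  76→82: 6 bp
  82→92: 10 bp
  92→103: 11 bp
  103→116: 13 bp
  116→121: 5 bp
  121→127: 6 bp
  127→137: 10 bp
  137→145: 8 bp
  145→152: 7 bp
  152→157: 5 bp
  157→168: 11 bp
  168→187: 19 bp
  187→189: 2 bp
  189→196: 7 bp
  196→202: 6 bp
  202→10 (wrap): 212-202+10 = 20 bp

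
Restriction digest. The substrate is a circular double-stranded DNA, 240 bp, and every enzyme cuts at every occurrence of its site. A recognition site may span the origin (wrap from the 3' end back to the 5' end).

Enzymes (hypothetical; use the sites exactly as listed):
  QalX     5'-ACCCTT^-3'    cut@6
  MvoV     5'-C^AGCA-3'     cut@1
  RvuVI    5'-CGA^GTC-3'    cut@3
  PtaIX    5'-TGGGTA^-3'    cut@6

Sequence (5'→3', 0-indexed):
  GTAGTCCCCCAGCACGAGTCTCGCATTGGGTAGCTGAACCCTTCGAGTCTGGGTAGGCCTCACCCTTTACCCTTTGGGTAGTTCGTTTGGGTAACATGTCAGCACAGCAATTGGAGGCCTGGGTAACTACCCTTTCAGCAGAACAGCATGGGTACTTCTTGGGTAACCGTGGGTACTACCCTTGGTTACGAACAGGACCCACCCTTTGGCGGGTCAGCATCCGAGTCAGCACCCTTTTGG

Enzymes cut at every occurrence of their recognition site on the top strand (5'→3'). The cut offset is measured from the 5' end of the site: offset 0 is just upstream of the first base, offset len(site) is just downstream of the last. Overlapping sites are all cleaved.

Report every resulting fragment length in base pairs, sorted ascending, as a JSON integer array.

[2,3,3,5,6,7,7,7,7,7,8,8,9,9,9,9,9,10,10,11,11,12,13,15,20,23]

Per-enzyme occurrences:
  QalX ACCCTT/6: at [37, 61, 68, 128, 177, 200, 230] ⇒ [43, 67, 74, 134, 183, 206, 236]
  MvoV CAGCA/1: at [9, 99, 104, 135, 143, 214, 226] ⇒ [10, 100, 105, 136, 144, 215, 227]
  RvuVI CGAGTC/3: at [14, 43, 221] ⇒ [17, 46, 224]
  PtaIX TGGGTA/6: at [26, 49, 74, 87, 119, 148, 159, 169, 237] ⇒ [3, 32, 55, 80, 93, 125, 154, 165, 175]

Pooled cuts: [3, 10, 17, 32, 43, 46, 55, 67, 74, 80, 93, 100, 105, 125, 134, 136, 144, 154, 165, 175, 183, 206, 215, 224, 227, 236]

Fragment lengths:
  3→10: 7 bp
  10→17: 7 bp
  17→32: 15 bp
  32→43: 11 bp
  43→46: 3 bp
  46→55: 9 bp
  55→67: 12 bp
  67→74: 7 bp
  74→80: 6 bp
  80→93: 13 bp
  93→100: 7 bp
  100→105: 5 bp
  105→125: 20 bp
  125→134: 9 bp
  134→136: 2 bp
  136→144: 8 bp
  144→154: 10 bp
  154→165: 11 bp
  165→175: 10 bp
  175→183: 8 bp
  183→206: 23 bp
  206→215: 9 bp
  215→224: 9 bp
  224→227: 3 bp
  227→236: 9 bp
  236→3 (wrap): 240-236+3 = 7 bp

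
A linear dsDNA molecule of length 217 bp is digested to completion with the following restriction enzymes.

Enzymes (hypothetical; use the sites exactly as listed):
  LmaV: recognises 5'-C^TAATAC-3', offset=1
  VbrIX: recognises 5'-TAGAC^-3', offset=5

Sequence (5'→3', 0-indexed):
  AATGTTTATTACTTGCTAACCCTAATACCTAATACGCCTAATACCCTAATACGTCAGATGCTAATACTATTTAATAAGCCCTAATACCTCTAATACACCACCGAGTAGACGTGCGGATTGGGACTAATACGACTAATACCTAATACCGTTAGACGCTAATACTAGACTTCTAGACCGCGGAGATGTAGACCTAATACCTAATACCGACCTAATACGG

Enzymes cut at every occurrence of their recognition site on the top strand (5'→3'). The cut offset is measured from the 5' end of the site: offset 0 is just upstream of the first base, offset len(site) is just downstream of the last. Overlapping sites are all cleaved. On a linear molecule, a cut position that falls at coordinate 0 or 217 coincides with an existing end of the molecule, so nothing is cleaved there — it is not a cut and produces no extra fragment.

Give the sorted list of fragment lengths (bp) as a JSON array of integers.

[1,2,7,7,7,8,8,8,9,9,9,11,11,14,14,15,15,20,20,22]

Site scan:
  LmaV CTAATAC/1: at [21, 28, 37, 45, 60, 80, 89, 123, 132, 139, 155, 190, 197, 208] ⇒ [22, 29, 38, 46, 61, 81, 90, 124, 133, 140, 156, 191, 198, 209]
  VbrIX TAGAC/5: at [105, 149, 162, 170, 185] ⇒ [110, 154, 167, 175, 190]

All cut coordinates (distinct, sorted): [22, 29, 38, 46, 61, 81, 90, 110, 124, 133, 140, 154, 156, 167, 175, 190, 191, 198, 209]

Fragments:
  [0,22): 22 bp
  [22,29): 7 bp
  [29,38): 9 bp
  [38,46): 8 bp
  [46,61): 15 bp
  [61,81): 20 bp
  [81,90): 9 bp
  [90,110): 20 bp
  [110,124): 14 bp
  [124,133): 9 bp
  [133,140): 7 bp
  [140,154): 14 bp
  [154,156): 2 bp
  [156,167): 11 bp
  [167,175): 8 bp
  [175,190): 15 bp
  [190,191): 1 bp
  [191,198): 7 bp
  [198,209): 11 bp
  [209,217): 8 bp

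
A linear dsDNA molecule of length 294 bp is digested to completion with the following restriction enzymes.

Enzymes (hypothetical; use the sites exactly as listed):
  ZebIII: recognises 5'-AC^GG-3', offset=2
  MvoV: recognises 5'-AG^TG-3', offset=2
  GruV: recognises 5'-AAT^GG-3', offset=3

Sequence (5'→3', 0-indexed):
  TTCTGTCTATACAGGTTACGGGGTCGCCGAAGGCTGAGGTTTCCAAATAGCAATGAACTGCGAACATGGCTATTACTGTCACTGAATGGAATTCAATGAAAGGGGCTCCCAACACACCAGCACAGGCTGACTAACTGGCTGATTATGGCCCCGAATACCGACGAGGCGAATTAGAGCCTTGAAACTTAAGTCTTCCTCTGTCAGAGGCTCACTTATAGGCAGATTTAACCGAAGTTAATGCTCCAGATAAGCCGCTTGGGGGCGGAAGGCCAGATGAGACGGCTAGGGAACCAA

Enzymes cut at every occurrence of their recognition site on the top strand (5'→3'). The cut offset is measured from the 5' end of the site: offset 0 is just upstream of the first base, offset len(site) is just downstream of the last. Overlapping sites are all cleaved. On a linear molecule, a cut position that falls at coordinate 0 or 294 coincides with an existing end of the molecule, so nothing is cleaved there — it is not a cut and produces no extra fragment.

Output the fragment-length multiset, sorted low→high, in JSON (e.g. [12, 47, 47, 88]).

[14,19,68,193]

Scan for sites:
  ZebIII (ACGG, off=2): starts [17, 278] → cuts [19, 280]
  MvoV (AGTG, off=2): no sites
  GruV (AATGG, off=3): starts [84] → cuts [87]

All cut coordinates (distinct, sorted): [19, 87, 280]

Fragment lengths:
  [0,19): 19 bp
  [19,87): 68 bp
  [87,280): 193 bp
  [280,294): 14 bp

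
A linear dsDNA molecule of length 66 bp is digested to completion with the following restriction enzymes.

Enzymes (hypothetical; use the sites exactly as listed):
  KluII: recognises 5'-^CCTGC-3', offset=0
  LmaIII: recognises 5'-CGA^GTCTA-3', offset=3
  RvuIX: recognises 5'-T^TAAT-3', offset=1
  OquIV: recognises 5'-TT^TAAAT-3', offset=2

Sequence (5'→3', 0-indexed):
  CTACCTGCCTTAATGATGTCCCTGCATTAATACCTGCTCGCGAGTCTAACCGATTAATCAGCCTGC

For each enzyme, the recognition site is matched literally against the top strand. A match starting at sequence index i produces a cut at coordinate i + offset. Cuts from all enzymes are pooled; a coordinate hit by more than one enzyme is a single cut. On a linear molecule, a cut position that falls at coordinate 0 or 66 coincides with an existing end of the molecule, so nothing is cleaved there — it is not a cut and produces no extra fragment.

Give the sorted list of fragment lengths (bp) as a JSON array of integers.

[3,5,5,7,7,7,10,11,11]

Scan for sites:
  KluII (CCTGC, off=0): starts [3, 20, 32, 61] → cuts [3, 20, 32, 61]
  LmaIII (CGAGTCTA, off=3): starts [40] → cuts [43]
  RvuIX (TTAAT, off=1): starts [9, 26, 53] → cuts [10, 27, 54]
  OquIV (TTTAAAT, off=2): no sites

All cut coordinates (distinct, sorted): [3, 10, 20, 27, 32, 43, 54, 61]

Fragments:
  [0,3): 3 bp
  [3,10): 7 bp
  [10,20): 10 bp
  [20,27): 7 bp
  [27,32): 5 bp
  [32,43): 11 bp
  [43,54): 11 bp
  [54,61): 7 bp
  [61,66): 5 bp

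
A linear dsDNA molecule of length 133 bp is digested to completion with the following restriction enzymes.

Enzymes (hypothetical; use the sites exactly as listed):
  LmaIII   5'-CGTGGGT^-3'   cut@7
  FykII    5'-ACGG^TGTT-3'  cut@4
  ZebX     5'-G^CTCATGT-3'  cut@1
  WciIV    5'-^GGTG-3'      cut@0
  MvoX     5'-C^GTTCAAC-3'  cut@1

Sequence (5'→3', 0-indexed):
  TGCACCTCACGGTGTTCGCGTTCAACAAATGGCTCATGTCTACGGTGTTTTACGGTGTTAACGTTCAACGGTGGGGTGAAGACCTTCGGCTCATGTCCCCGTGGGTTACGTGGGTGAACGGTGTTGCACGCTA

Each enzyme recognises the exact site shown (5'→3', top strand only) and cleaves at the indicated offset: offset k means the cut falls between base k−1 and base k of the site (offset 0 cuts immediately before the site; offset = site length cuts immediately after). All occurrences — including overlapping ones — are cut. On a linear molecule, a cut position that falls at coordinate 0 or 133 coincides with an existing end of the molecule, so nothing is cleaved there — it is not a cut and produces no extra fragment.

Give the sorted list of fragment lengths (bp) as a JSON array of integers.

[2,2,2,2,3,4,5,6,7,7,7,8,10,11,12,13,15,17]

Site scan:
  LmaIII CGTGGGT/7: at [99, 108] ⇒ [106, 115]
  FykII ACGGTGTT/4: at [8, 41, 51, 117] ⇒ [12, 45, 55, 121]
  ZebX GCTCATGT/1: at [31, 88] ⇒ [32, 89]
  WciIV GGTG/0: at [10, 43, 53, 69, 74, 112, 119] ⇒ [10, 43, 53, 69, 74, 112, 119]
  MvoX CGTTCAAC/1: at [18, 61] ⇒ [19, 62]

Pooled cuts: [10, 12, 19, 32, 43, 45, 53, 55, 62, 69, 74, 89, 106, 112, 115, 119, 121]

Fragment lengths:
  [0,10): 10 bp
  [10,12): 2 bp
  [12,19): 7 bp
  [19,32): 13 bp
  [32,43): 11 bp
  [43,45): 2 bp
  [45,53): 8 bp
  [53,55): 2 bp
  [55,62): 7 bp
  [62,69): 7 bp
  [69,74): 5 bp
  [74,89): 15 bp
  [89,106): 17 bp
  [106,112): 6 bp
  [112,115): 3 bp
  [115,119): 4 bp
  [119,121): 2 bp
  [121,133): 12 bp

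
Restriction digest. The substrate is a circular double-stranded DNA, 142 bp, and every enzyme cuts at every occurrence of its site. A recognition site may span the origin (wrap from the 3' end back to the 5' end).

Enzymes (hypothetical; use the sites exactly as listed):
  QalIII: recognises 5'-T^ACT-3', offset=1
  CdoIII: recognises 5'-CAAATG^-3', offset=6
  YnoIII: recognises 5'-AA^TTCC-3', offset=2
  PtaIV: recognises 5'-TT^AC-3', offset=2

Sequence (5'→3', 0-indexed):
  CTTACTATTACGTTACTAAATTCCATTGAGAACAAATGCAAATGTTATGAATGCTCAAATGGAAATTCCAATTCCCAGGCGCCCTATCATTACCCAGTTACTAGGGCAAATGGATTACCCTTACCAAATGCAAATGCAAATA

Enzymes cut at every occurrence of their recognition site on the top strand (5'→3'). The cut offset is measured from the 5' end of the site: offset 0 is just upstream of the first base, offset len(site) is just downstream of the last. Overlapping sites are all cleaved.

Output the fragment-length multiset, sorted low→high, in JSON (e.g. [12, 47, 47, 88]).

Scan for sites:
  QalIII TACT/1: at [2, 13, 98, 140] ⇒ [3, 14, 99, 141]
  CdoIII CAAATG/6: at [32, 38, 55, 106, 124, 130] ⇒ [38, 44, 61, 112, 130, 136]
  YnoIII AATTCC/2: at [18, 63, 69] ⇒ [20, 65, 71]
  PtaIV TTAC/2: at [1, 7, 12, 89, 97, 114, 120] ⇒ [3, 9, 14, 91, 99, 116, 122]

All cut coordinates (distinct, sorted): [3, 9, 14, 20, 38, 44, 61, 65, 71, 91, 99, 112, 116, 122, 130, 136, 141]

Fragments:
  3→9: 6 bp
  9→14: 5 bp
  14→20: 6 bp
  20→38: 18 bp
  38→44: 6 bp
  44→61: 17 bp
  61→65: 4 bp
  65→71: 6 bp
  71→91: 20 bp
  91→99: 8 bp
  99→112: 13 bp
  112→116: 4 bp
  116→122: 6 bp
  122→130: 8 bp
  130→136: 6 bp
  136→141: 5 bp
  141→3 (wrap): 142-141+3 = 4 bp

[4,4,4,5,5,6,6,6,6,6,6,8,8,13,17,18,20]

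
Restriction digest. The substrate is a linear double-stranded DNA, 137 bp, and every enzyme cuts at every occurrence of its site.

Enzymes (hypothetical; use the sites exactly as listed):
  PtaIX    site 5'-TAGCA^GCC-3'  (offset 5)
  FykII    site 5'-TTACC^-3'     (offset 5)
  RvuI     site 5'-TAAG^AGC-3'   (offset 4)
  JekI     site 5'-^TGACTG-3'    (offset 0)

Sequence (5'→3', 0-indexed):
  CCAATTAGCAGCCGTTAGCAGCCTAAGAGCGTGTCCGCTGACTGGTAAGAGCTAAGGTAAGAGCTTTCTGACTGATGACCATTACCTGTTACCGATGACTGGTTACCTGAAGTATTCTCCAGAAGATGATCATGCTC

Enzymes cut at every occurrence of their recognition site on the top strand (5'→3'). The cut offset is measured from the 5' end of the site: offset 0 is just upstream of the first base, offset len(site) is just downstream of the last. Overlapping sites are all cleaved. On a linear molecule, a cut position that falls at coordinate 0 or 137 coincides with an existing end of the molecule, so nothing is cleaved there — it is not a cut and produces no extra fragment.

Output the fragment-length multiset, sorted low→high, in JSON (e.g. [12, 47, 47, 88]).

[2,7,7,7,10,10,11,11,12,12,18,30]

Per-enzyme occurrences:
  PtaIX TAGCAGCC/5: at [5, 15] ⇒ [10, 20]
  FykII TTACC/5: at [81, 88, 102] ⇒ [86, 93, 107]
  RvuI TAAGAGC/4: at [23, 45, 57] ⇒ [27, 49, 61]
  JekI TGACTG/0: at [38, 68, 95] ⇒ [38, 68, 95]

All cut coordinates (distinct, sorted): [10, 20, 27, 38, 49, 61, 68, 86, 93, 95, 107]

Fragment lengths:
  [0,10): 10 bp
  [10,20): 10 bp
  [20,27): 7 bp
  [27,38): 11 bp
  [38,49): 11 bp
  [49,61): 12 bp
  [61,68): 7 bp
  [68,86): 18 bp
  [86,93): 7 bp
  [93,95): 2 bp
  [95,107): 12 bp
  [107,137): 30 bp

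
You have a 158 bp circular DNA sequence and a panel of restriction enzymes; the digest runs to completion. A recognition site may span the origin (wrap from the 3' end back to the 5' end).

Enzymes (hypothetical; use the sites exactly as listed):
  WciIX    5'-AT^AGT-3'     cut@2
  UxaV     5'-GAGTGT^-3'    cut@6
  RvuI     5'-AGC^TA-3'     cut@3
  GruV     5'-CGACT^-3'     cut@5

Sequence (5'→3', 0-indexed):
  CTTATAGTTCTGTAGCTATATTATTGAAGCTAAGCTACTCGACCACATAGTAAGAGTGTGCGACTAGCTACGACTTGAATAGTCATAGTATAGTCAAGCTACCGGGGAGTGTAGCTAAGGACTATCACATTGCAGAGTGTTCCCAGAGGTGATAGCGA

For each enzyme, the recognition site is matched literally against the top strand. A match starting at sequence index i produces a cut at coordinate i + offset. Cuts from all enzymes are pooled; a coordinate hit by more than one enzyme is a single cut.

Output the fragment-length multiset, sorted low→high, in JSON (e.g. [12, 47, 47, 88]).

[3,3,3,5,5,5,6,6,7,8,11,11,13,13,14,20,25]

Site scan:
  WciIX (ATAGT, off=2): starts [3, 46, 78, 84, 89] → cuts [5, 48, 80, 86, 91]
  UxaV (GAGTGT, off=6): starts [53, 106, 134] → cuts [59, 112, 140]
  RvuI (AGCTA, off=3): starts [13, 27, 32, 65, 96, 112] → cuts [16, 30, 35, 68, 99, 115]
  GruV (CGACT, off=5): starts [60, 70, 155] → cuts [2, 65, 75]

Pooled cuts: [2, 5, 16, 30, 35, 48, 59, 65, 68, 75, 80, 86, 91, 99, 112, 115, 140]

Fragment lengths:
  2→5: 3 bp
  5→16: 11 bp
  16→30: 14 bp
  30→35: 5 bp
  35→48: 13 bp
  48→59: 11 bp
  59→65: 6 bp
  65→68: 3 bp
  68→75: 7 bp
  75→80: 5 bp
  80→86: 6 bp
  86→91: 5 bp
  91→99: 8 bp
  99→112: 13 bp
  112→115: 3 bp
  115→140: 25 bp
  140→2 (wrap): 158-140+2 = 20 bp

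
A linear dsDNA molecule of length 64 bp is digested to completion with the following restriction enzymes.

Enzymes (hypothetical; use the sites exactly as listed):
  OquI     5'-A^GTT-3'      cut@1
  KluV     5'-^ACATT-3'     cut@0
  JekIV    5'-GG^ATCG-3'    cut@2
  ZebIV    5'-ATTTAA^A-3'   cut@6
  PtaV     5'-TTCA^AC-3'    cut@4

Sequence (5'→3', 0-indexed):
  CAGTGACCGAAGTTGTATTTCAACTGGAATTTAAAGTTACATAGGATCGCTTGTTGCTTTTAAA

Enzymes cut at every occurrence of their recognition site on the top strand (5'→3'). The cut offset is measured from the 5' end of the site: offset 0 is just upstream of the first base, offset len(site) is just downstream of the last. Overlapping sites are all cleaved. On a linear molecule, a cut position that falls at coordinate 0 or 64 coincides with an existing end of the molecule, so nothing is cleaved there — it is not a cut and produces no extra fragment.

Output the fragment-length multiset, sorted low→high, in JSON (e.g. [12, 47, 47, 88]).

[1,10,11,11,12,19]

Site scan:
  OquI (AGTT, off=1): starts [10, 34] → cuts [11, 35]
  KluV (ACATT, off=0): no sites
  JekIV (GGATCG, off=2): starts [43] → cuts [45]
  ZebIV (ATTTAAA, off=6): starts [28] → cuts [34]
  PtaV (TTCAAC, off=4): starts [18] → cuts [22]

Pooled cuts: [11, 22, 34, 35, 45]

Fragment lengths:
  [0,11): 11 bp
  [11,22): 11 bp
  [22,34): 12 bp
  [34,35): 1 bp
  [35,45): 10 bp
  [45,64): 19 bp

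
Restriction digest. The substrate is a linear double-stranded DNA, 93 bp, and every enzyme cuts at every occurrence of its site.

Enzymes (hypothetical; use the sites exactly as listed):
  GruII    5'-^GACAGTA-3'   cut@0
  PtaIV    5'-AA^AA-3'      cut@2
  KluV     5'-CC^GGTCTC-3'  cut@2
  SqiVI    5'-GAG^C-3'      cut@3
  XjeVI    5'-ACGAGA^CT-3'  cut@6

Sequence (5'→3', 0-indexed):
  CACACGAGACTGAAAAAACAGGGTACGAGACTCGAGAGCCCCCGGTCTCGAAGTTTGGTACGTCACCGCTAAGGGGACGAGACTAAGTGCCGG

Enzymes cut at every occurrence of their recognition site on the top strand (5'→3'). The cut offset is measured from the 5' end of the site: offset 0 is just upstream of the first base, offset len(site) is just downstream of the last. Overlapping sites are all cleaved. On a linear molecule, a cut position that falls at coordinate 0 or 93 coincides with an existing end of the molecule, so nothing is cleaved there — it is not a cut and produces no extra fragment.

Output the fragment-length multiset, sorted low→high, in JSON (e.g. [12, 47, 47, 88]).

Site scan:
  GruII (GACAGTA, off=0): no sites
  PtaIV (AAAA, off=2): starts [12, 13, 14] → cuts [14, 15, 16]
  KluV (CCGGTCTC, off=2): starts [41] → cuts [43]
  SqiVI (GAGC, off=3): starts [35] → cuts [38]
  XjeVI (ACGAGACT, off=6): starts [3, 24, 76] → cuts [9, 30, 82]

Pooled cuts: [9, 14, 15, 16, 30, 38, 43, 82]

Fragment lengths:
  [0,9): 9 bp
  [9,14): 5 bp
  [14,15): 1 bp
  [15,16): 1 bp
  [16,30): 14 bp
  [30,38): 8 bp
  [38,43): 5 bp
  [43,82): 39 bp
  [82,93): 11 bp

[1,1,5,5,8,9,11,14,39]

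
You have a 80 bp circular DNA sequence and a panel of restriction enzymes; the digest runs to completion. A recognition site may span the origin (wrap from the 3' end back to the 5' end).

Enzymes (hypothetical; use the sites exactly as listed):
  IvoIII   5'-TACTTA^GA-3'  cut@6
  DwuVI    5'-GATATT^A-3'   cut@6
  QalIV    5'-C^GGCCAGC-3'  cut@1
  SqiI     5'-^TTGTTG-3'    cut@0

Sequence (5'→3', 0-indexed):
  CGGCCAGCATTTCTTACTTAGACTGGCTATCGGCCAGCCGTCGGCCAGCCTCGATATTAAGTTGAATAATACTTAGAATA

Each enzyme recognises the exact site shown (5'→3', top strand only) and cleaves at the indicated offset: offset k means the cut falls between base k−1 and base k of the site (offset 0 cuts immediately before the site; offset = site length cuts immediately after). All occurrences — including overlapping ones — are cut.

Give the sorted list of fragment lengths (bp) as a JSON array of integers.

Site scan:
  IvoIII TACTTAGA/6: at [14, 69] ⇒ [20, 75]
  DwuVI GATATTA/6: at [52] ⇒ [58]
  QalIV CGGCCAGC/1: at [0, 30, 41] ⇒ [1, 31, 42]
  SqiI (TTGTTG, off=0): no sites

All cut coordinates (distinct, sorted): [1, 20, 31, 42, 58, 75]

Fragment lengths:
  1→20: 19 bp
  20→31: 11 bp
  31→42: 11 bp
  42→58: 16 bp
  58→75: 17 bp
  75→1 (wrap): 80-75+1 = 6 bp

[6,11,11,16,17,19]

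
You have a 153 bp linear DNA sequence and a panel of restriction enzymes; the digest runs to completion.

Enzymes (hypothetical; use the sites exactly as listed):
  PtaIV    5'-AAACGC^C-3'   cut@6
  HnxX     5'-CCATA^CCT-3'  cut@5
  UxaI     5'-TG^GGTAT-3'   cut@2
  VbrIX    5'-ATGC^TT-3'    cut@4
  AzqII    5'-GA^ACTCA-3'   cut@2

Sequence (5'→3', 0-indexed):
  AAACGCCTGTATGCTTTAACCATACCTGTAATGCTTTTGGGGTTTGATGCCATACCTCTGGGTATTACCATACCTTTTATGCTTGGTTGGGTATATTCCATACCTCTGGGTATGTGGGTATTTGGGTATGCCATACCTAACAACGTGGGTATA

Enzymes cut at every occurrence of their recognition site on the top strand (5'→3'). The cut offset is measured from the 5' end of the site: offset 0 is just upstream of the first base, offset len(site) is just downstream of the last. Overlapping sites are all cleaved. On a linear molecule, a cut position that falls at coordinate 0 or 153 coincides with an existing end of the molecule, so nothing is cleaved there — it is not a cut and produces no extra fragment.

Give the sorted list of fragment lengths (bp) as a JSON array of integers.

[6,6,6,6,7,8,8,8,10,10,10,11,12,12,13,20]

Site scan:
  PtaIV AAACGCC/6: at [0] ⇒ [6]
  HnxX CCATACCT/5: at [19, 49, 67, 97, 130] ⇒ [24, 54, 72, 102, 135]
  UxaI TGGGTAT/2: at [58, 87, 106, 114, 122, 145] ⇒ [60, 89, 108, 116, 124, 147]
  VbrIX ATGCTT/4: at [10, 30, 78] ⇒ [14, 34, 82]
  AzqII (GAACTCA, off=2): no sites

Pooled cuts: [6, 14, 24, 34, 54, 60, 72, 82, 89, 102, 108, 116, 124, 135, 147]

Fragments:
  [0,6): 6 bp
  [6,14): 8 bp
  [14,24): 10 bp
  [24,34): 10 bp
  [34,54): 20 bp
  [54,60): 6 bp
  [60,72): 12 bp
  [72,82): 10 bp
  [82,89): 7 bp
  [89,102): 13 bp
  [102,108): 6 bp
  [108,116): 8 bp
  [116,124): 8 bp
  [124,135): 11 bp
  [135,147): 12 bp
  [147,153): 6 bp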